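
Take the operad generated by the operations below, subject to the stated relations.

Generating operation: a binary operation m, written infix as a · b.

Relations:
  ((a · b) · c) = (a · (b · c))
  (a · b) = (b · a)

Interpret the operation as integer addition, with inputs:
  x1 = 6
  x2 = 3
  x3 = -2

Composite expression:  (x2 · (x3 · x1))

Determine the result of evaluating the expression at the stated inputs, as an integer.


7

(x3 · x1) = 4
(x2 · (x3 · x1)) = 7


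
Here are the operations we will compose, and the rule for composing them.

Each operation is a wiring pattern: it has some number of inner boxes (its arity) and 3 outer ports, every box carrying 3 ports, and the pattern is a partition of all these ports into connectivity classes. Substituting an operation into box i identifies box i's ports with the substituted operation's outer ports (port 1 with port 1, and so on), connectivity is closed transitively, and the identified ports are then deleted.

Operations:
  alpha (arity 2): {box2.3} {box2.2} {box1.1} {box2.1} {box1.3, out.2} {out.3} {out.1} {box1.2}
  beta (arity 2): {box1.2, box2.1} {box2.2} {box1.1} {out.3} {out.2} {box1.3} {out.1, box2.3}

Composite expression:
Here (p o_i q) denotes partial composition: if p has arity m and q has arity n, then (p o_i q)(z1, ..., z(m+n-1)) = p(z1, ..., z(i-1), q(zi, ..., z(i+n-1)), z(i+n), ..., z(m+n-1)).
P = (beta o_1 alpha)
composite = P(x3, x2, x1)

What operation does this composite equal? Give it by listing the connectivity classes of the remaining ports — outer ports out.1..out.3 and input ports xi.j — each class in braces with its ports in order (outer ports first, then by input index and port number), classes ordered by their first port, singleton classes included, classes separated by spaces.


{out.1, x1.3} {out.2} {out.3} {x1.1, x3.3} {x1.2} {x2.1} {x2.2} {x2.3} {x3.1} {x3.2}

Connectivity passes through glued beta-boundaries; trace each wire chain.
through alpha, on inputs (x3, x2): {out.1} {out.2, x3.3} {out.3} {x2.1} {x2.2} {x2.3} {x3.1} {x3.2} (out.j = stage outer ports)
through beta, on inputs (x3, x2, x1): {out.1, x1.3} {out.2} {out.3} {x1.1, x3.3} {x1.2} {x2.1} {x2.2} {x2.3} {x3.1} {x3.2} (out.j = stage outer ports)


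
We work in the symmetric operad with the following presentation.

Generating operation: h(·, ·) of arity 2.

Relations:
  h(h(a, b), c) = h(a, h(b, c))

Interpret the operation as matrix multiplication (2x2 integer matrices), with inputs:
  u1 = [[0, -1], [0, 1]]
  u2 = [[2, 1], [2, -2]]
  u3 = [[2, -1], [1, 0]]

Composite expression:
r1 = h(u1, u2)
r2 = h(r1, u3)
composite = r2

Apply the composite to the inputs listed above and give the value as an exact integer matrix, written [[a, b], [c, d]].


h(u1, u2) = [[-2, 2], [2, -2]]
h(h(u1, u2), u3) = [[-2, 2], [2, -2]]

[[-2, 2], [2, -2]]


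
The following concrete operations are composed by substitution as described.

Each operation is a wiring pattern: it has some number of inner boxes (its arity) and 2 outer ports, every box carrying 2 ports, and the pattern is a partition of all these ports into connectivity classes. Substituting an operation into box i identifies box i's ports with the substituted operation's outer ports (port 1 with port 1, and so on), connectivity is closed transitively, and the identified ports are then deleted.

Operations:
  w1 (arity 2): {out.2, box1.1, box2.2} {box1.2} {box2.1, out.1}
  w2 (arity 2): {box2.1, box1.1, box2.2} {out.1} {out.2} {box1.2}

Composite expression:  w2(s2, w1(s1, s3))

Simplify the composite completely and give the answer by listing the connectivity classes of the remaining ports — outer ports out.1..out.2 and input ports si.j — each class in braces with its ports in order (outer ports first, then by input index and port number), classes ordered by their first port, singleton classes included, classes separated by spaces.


{out.1} {out.2} {s1.1, s2.1, s3.1, s3.2} {s1.2} {s2.2}

Reachability decides: close wires over w2-identified ports.
composing w1 on (s1, s3), with out.j its own outer ports: {out.1, s3.1} {out.2, s1.1, s3.2} {s1.2}
composing w2 on (s2, s1, s3), with out.j its own outer ports: {out.1} {out.2} {s1.1, s2.1, s3.1, s3.2} {s1.2} {s2.2}


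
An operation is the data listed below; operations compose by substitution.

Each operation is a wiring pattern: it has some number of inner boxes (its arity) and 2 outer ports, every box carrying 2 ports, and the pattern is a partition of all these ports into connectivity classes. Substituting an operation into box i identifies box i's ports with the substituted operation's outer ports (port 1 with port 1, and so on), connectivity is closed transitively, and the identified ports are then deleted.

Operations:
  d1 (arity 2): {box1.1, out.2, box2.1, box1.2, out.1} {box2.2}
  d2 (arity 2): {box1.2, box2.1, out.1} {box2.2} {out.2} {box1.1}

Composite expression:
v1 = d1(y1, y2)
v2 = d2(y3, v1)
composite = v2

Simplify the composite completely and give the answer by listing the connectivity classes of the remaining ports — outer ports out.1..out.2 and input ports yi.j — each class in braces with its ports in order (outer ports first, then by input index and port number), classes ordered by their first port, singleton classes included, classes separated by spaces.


{out.1, y1.1, y1.2, y2.1, y3.2} {out.2} {y2.2} {y3.1}

Treat the ports identified at d2 as solder joints: merge, then drop.
d1 over (y1, y2) gives {out.1, out.2, y1.1, y1.2, y2.1} {y2.2}, out.j being that stage's outer ports
d2 over (y3, y1, y2) gives {out.1, y1.1, y1.2, y2.1, y3.2} {out.2} {y2.2} {y3.1}, out.j being that stage's outer ports


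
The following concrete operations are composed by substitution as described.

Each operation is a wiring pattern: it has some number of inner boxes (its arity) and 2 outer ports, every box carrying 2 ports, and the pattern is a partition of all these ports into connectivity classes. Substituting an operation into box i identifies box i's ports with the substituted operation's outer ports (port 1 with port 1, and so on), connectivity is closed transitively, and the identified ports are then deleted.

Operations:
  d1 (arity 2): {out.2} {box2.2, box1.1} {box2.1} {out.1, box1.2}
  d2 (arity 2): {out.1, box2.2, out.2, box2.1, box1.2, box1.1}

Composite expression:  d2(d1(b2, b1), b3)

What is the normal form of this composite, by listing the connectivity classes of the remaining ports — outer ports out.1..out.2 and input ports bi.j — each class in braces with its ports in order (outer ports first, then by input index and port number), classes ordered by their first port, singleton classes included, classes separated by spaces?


After gluing at d2, chains via deleted ports link the b-ports.
the subtree at d1 composes to {out.1, b2.2} {out.2} {b1.1} {b1.2, b2.1} on (b2, b1); out.j = own outer ports
the subtree at d2 composes to {out.1, out.2, b2.2, b3.1, b3.2} {b1.1} {b1.2, b2.1} on (b2, b1, b3); out.j = own outer ports

{out.1, out.2, b2.2, b3.1, b3.2} {b1.1} {b1.2, b2.1}


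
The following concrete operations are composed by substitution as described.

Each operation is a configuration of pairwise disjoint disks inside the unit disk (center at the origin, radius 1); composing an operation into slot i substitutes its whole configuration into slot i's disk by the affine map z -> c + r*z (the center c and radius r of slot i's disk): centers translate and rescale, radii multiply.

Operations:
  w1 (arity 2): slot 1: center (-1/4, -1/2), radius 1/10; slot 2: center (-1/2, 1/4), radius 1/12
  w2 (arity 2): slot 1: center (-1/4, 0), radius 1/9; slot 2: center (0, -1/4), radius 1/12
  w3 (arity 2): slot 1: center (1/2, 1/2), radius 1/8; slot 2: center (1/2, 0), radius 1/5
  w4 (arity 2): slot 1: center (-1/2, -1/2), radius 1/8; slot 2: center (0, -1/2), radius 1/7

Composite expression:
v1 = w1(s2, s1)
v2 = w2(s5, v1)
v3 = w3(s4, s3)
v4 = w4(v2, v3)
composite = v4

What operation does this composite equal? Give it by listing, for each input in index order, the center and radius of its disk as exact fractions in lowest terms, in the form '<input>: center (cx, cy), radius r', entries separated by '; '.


s1: center (-97/192, -203/384), radius 1/1152; s2: center (-193/384, -103/192), radius 1/960; s3: center (1/14, -1/2), radius 1/35; s4: center (1/14, -3/7), radius 1/56; s5: center (-17/32, -1/2), radius 1/72

Each s-disk chains the slot maps above it in w4; radii multiply.
input s5: composing its 2 substitution steps yields center (-17/32, -1/2), radius 1/72
input s2: composing its 3 substitution steps yields center (-193/384, -103/192), radius 1/960
input s1: composing its 3 substitution steps yields center (-97/192, -203/384), radius 1/1152
input s4: composing its 2 substitution steps yields center (1/14, -3/7), radius 1/56
input s3: composing its 2 substitution steps yields center (1/14, -1/2), radius 1/35


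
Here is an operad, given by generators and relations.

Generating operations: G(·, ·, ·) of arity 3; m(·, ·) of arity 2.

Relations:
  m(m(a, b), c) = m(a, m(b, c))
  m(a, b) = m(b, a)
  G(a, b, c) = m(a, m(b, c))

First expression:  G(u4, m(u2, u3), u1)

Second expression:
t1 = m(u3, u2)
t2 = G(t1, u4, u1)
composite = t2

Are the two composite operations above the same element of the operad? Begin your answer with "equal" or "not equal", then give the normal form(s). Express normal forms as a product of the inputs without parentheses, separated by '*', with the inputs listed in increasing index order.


equal; both compose to u1 * u2 * u3 * u4

Reducing the first expression gives u1 * u2 * u3 * u4
Reducing the second expression gives u1 * u2 * u3 * u4
Same normal form: equal.


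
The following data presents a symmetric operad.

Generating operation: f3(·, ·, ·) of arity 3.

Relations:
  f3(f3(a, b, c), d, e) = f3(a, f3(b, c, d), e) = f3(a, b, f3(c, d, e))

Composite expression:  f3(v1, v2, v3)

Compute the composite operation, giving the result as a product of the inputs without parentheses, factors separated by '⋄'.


v1 ⋄ v2 ⋄ v3

Key point: f3 is associative — brackets drop, the v-order remains.
f3(v1, v2, v3) unparenthesizes to v1 ⋄ v2 ⋄ v3


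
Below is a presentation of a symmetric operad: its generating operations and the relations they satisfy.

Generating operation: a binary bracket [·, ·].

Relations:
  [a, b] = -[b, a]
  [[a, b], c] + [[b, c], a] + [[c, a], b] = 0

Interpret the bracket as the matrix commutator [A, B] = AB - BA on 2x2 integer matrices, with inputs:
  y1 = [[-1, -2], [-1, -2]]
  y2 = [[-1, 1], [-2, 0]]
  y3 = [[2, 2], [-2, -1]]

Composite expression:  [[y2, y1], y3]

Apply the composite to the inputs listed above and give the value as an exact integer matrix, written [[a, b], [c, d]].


[y2, y1] = [[-5, 1], [-3, 5]]
[[y2, y1], y3] = [[4, -23], [-29, -4]]

[[4, -23], [-29, -4]]


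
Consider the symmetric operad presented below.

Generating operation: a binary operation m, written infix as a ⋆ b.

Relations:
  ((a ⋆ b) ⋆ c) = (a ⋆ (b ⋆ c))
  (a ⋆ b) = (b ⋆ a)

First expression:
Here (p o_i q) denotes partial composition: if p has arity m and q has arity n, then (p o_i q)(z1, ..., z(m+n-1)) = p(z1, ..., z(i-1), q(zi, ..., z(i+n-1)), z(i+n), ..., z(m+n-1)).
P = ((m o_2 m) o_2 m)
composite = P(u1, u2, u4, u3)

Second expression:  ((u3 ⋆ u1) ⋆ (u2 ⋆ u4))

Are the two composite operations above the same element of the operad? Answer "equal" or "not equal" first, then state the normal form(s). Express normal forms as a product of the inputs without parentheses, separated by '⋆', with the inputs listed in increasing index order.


Normal form of the first expression: u1 ⋆ u2 ⋆ u3 ⋆ u4
Normal form of the second expression: u1 ⋆ u2 ⋆ u3 ⋆ u4
Identical normal forms: equal.

equal: each reduces to u1 ⋆ u2 ⋆ u3 ⋆ u4


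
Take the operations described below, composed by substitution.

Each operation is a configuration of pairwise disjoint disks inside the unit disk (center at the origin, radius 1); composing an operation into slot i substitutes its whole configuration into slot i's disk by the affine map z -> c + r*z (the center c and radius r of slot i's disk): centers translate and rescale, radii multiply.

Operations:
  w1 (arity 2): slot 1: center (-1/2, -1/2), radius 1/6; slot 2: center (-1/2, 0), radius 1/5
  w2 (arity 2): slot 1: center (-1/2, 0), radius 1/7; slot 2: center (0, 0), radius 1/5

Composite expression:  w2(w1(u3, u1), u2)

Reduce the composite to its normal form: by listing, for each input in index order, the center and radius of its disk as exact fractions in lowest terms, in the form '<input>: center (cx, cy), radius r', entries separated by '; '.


Only the slot chain above each u matters under w2; compose those maps.
input u3: applying the 2 nested substitutions gives center (-4/7, -1/14), radius 1/42
input u1: applying the 2 nested substitutions gives center (-4/7, 0), radius 1/35
input u2: applying the 1 nested substitution gives center (0, 0), radius 1/5

u1: center (-4/7, 0), radius 1/35; u2: center (0, 0), radius 1/5; u3: center (-4/7, -1/14), radius 1/42


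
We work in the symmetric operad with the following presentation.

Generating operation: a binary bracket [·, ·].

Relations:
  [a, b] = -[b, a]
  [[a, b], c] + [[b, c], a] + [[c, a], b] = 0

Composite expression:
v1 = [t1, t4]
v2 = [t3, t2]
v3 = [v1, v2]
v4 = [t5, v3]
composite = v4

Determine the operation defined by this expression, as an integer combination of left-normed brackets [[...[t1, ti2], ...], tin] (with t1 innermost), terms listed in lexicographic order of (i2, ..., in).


A multilinear Lie element is pinned by t1-initial words (t1 innermost).
Composite bracket: [t5, [[t1, t4], [t3, t2]]]
Under [a, b] = ab - ba we get 16 signed associative words (2^4 = 16).
The t1-initial words carry the normal form:
  from t1t4t2t3t5, sign +1: term +[[[[t1, t4], t2], t3], t5]
  from t1t4t3t2t5, sign -1: term -[[[[t1, t4], t3], t2], t5]

[[[[t1, t4], t2], t3], t5] - [[[[t1, t4], t3], t2], t5]


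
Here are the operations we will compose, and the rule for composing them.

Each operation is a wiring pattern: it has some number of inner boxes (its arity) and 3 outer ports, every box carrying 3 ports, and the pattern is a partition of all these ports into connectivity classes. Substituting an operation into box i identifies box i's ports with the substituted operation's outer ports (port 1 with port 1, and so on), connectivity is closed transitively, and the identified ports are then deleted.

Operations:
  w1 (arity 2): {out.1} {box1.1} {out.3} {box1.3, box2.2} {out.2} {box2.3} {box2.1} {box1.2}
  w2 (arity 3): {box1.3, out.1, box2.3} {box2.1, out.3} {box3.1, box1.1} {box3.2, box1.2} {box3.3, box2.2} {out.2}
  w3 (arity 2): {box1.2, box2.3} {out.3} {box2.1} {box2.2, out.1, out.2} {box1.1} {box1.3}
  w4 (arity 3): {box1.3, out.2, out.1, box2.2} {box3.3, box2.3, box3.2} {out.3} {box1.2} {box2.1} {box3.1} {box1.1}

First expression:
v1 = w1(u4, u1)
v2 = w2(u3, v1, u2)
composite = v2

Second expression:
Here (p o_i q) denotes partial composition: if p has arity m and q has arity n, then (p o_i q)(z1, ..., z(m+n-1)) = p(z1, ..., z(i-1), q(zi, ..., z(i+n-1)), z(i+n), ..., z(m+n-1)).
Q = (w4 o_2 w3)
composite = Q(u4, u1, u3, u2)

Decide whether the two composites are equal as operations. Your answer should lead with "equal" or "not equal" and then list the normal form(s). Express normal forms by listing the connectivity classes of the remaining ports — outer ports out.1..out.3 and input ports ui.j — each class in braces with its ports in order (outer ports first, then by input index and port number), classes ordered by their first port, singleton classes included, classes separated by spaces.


not equal: they reduce to {out.1, u3.3} {out.2} {out.3} {u1.1} {u1.2, u4.3} {u1.3} {u2.1, u3.1} {u2.2, u3.2} {u2.3} {u4.1} {u4.2} and {out.1, out.2, u3.2, u4.3} {out.3} {u1.1} {u1.2, u3.3} {u1.3} {u2.1} {u2.2, u2.3} {u3.1} {u4.1} {u4.2}

The first expression, normalized: {out.1, u3.3} {out.2} {out.3} {u1.1} {u1.2, u4.3} {u1.3} {u2.1, u3.1} {u2.2, u3.2} {u2.3} {u4.1} {u4.2}
The second expression, normalized: {out.1, out.2, u3.2, u4.3} {out.3} {u1.1} {u1.2, u3.3} {u1.3} {u2.1} {u2.2, u2.3} {u3.1} {u4.1} {u4.2}
No match — not equal.


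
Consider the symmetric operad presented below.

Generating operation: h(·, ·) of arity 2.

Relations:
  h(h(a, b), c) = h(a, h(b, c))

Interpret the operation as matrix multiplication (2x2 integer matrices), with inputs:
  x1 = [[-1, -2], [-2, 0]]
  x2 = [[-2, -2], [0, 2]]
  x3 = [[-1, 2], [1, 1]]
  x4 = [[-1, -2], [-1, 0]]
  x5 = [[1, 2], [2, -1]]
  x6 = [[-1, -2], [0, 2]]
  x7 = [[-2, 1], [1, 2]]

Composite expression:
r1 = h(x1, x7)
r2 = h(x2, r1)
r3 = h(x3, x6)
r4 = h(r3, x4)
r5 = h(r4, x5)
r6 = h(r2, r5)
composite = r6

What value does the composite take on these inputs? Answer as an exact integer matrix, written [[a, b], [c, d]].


[[158, 96], [-108, -96]]

h(x1, x7) = [[0, -5], [4, -2]]
h(x2, h(x1, x7)) = [[-8, 14], [8, -4]]
h(x3, x6) = [[1, 6], [-1, 0]]
h(h(x3, x6), x4) = [[-7, -2], [1, 2]]
h(h(h(x3, x6), x4), x5) = [[-11, -12], [5, 0]]
h(h(x2, h(x1, x7)), h(h(h(x3, x6), x4), x5)) = [[158, 96], [-108, -96]]


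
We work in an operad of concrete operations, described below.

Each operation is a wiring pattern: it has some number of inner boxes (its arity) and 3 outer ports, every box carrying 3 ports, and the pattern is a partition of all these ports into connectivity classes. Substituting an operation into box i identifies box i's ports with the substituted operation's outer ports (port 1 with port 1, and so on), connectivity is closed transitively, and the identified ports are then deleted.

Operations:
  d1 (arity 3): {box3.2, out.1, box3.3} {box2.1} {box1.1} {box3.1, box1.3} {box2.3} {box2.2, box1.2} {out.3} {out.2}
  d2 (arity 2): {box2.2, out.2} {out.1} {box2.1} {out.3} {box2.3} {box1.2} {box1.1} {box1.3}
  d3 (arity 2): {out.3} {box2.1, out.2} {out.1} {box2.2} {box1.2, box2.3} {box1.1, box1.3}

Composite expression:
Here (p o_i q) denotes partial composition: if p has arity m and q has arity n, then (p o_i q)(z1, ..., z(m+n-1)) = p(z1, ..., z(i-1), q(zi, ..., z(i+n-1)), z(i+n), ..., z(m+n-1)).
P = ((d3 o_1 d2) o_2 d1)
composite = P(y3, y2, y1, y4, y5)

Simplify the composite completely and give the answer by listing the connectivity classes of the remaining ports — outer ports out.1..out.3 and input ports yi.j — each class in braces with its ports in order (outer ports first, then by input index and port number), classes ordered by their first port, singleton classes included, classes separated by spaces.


{out.1} {out.2, y5.1} {out.3} {y1.1} {y1.2, y2.2} {y1.3} {y2.1} {y2.3, y4.1} {y3.1} {y3.2} {y3.3} {y4.2, y4.3} {y5.2} {y5.3}

Treat the ports identified at d3 as solder joints: merge, then drop.
through d1, on inputs (y2, y1, y4): {out.1, y4.2, y4.3} {out.2} {out.3} {y1.1} {y1.2, y2.2} {y1.3} {y2.1} {y2.3, y4.1} (out.j = stage outer ports)
through d2, on inputs (y3, y2, y1, y4): {out.1} {out.2} {out.3} {y1.1} {y1.2, y2.2} {y1.3} {y2.1} {y2.3, y4.1} {y3.1} {y3.2} {y3.3} {y4.2, y4.3} (out.j = stage outer ports)
through d3, on inputs (y3, y2, y1, y4, y5): {out.1} {out.2, y5.1} {out.3} {y1.1} {y1.2, y2.2} {y1.3} {y2.1} {y2.3, y4.1} {y3.1} {y3.2} {y3.3} {y4.2, y4.3} {y5.2} {y5.3} (out.j = stage outer ports)


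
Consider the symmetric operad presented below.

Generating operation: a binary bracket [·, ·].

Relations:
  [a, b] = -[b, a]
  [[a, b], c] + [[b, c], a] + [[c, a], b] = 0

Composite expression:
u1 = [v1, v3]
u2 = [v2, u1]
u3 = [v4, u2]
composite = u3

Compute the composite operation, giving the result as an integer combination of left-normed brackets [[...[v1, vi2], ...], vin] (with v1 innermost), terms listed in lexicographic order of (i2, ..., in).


[[[v1, v3], v2], v4]

Left-normed coefficients sit on the v1-initial expansion words.
Composite bracket: [v4, [v2, [v1, v3]]]
Full expansion: 8 signed words from ab - ba (2^3 = 8).
Words beginning with v1 determine it all:
  v1v3v2v4 (sign +1) contributes +[[[v1, v3], v2], v4]


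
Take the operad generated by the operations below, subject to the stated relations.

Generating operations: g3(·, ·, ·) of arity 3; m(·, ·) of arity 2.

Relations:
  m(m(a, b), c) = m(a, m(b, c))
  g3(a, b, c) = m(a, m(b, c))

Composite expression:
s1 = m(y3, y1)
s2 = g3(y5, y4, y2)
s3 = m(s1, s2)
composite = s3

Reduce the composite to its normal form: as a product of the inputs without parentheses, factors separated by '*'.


y3 * y1 * y5 * y4 * y2


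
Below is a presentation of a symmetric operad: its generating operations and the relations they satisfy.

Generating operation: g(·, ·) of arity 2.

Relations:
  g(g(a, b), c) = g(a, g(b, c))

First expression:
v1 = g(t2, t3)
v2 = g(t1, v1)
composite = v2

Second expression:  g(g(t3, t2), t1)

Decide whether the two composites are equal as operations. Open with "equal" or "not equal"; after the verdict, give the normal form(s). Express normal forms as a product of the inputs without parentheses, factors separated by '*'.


not equal; the first gives t1 * t2 * t3 and the second t3 * t2 * t1

The first expression, normalized: t1 * t2 * t3
The second expression, normalized: t3 * t2 * t1
The normal forms differ: not equal.


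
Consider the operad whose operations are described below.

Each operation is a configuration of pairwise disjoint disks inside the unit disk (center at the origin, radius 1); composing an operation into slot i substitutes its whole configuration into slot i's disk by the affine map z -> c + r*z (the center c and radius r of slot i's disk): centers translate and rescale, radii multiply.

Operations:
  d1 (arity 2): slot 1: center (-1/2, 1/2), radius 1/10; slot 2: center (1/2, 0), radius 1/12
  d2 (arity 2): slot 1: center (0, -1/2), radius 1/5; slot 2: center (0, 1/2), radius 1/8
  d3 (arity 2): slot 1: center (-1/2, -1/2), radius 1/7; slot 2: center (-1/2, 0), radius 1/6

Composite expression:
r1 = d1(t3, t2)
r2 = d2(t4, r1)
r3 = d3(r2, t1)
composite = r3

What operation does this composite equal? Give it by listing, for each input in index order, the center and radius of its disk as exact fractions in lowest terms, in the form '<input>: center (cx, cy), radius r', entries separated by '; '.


Nesting under d3 composes maps z -> c + r*z down each t-path.
for t4, the 2-step affine chain lands on center (-1/2, -4/7), radius 1/35
for t3, the 3-step affine chain lands on center (-57/112, -47/112), radius 1/560
for t2, the 3-step affine chain lands on center (-55/112, -3/7), radius 1/672
for t1, the 1-step affine chain lands on center (-1/2, 0), radius 1/6

t1: center (-1/2, 0), radius 1/6; t2: center (-55/112, -3/7), radius 1/672; t3: center (-57/112, -47/112), radius 1/560; t4: center (-1/2, -4/7), radius 1/35


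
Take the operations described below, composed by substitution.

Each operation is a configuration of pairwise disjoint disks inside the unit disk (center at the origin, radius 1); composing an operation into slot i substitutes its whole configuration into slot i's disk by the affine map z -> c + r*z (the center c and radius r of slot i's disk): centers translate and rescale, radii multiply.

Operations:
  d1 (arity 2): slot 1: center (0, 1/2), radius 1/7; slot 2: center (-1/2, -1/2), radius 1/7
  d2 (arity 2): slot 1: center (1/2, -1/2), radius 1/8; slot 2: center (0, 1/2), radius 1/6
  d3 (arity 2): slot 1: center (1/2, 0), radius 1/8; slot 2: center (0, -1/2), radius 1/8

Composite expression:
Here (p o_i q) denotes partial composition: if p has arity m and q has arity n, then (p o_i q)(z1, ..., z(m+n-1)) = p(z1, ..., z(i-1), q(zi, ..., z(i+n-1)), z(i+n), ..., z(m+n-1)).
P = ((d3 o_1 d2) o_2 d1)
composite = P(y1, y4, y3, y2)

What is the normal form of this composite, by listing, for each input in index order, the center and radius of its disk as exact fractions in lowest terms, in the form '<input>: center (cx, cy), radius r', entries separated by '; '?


y1: center (9/16, -1/16), radius 1/64; y2: center (0, -1/2), radius 1/8; y3: center (47/96, 5/96), radius 1/336; y4: center (1/2, 7/96), radius 1/336

Follow each y-input down from d3: c' goes to c + r*c', radius to r*r'.
for y1, the 2-step affine chain lands on center (9/16, -1/16), radius 1/64
for y4, the 3-step affine chain lands on center (1/2, 7/96), radius 1/336
for y3, the 3-step affine chain lands on center (47/96, 5/96), radius 1/336
for y2, the 1-step affine chain lands on center (0, -1/2), radius 1/8


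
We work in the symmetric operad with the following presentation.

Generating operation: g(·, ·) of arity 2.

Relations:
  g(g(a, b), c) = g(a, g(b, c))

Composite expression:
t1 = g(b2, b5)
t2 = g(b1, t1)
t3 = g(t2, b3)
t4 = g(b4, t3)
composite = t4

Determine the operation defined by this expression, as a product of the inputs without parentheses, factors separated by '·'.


b4 · b1 · b2 · b5 · b3

Key point: g is associative — brackets drop, the b-order remains.
g(b2, b5) unparenthesizes to b2 · b5
g(b1, g(b2, b5)) unparenthesizes to b1 · b2 · b5
g(g(b1, g(b2, b5)), b3) unparenthesizes to b1 · b2 · b5 · b3
g(b4, g(g(b1, g(b2, b5)), b3)) unparenthesizes to b4 · b1 · b2 · b5 · b3


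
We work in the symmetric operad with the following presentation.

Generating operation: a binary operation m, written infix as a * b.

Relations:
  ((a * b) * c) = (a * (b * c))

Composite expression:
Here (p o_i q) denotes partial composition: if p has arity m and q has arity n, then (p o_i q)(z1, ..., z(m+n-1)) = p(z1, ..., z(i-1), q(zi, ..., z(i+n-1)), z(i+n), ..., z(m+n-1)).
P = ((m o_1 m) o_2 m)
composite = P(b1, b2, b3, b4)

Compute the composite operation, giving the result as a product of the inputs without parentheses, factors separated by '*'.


b1 * b2 * b3 * b4

All parenthesizations of m agree; list the b-inputs left to right.
(b2 * b3) linearizes to b2 * b3
(b1 * (b2 * b3)) linearizes to b1 * b2 * b3
((b1 * (b2 * b3)) * b4) linearizes to b1 * b2 * b3 * b4


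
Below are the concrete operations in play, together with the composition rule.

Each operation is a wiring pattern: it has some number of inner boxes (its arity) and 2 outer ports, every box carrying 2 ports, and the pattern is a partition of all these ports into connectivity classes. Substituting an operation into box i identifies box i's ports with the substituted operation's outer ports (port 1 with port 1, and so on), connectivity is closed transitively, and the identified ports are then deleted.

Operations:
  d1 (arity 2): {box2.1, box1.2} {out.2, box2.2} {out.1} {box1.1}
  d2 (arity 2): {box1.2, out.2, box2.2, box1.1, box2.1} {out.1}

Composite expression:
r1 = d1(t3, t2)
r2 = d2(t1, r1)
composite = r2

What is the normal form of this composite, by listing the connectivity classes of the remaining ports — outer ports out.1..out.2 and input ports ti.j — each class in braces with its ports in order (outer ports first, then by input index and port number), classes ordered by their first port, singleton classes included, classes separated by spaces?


{out.1} {out.2, t1.1, t1.2, t2.2} {t2.1, t3.2} {t3.1}

Two ports join when wires chain via d2-identified ports.
the subtree at d1 composes to {out.1} {out.2, t2.2} {t2.1, t3.2} {t3.1} on (t3, t2); out.j = own outer ports
the subtree at d2 composes to {out.1} {out.2, t1.1, t1.2, t2.2} {t2.1, t3.2} {t3.1} on (t1, t3, t2); out.j = own outer ports


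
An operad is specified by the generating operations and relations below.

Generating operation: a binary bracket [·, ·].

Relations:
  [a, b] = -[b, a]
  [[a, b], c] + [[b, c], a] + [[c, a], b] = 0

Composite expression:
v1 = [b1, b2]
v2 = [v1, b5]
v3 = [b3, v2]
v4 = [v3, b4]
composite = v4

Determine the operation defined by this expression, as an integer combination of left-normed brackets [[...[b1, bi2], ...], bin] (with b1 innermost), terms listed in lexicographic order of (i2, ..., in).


-[[[[b1, b2], b5], b3], b4]

In the tensor algebra, words opening b1 carry the b1-anchored form.
Composite bracket: [[b3, [[b1, b2], b5]], b4]
Under [a, b] = ab - ba we get 16 signed associative words (2^4 = 16).
The b1-initial words carry the normal form:
  the word b1b2b5b3b4 carries sign -1 and contributes -[[[[b1, b2], b5], b3], b4]


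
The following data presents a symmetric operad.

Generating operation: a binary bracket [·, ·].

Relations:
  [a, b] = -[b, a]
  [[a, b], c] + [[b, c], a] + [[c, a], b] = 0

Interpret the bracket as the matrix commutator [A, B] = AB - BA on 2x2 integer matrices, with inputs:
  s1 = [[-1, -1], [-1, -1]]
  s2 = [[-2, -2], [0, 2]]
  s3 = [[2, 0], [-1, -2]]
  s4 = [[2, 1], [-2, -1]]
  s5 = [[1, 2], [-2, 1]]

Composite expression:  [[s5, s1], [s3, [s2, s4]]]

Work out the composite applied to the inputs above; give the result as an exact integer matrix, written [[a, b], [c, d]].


[s5, s1] = [[-4, 0], [0, 4]]
[s2, s4] = [[4, 2], [-8, -4]]
[s3, [s2, s4]] = [[2, 8], [24, -2]]
[[s5, s1], [s3, [s2, s4]]] = [[0, -64], [192, 0]]

[[0, -64], [192, 0]]


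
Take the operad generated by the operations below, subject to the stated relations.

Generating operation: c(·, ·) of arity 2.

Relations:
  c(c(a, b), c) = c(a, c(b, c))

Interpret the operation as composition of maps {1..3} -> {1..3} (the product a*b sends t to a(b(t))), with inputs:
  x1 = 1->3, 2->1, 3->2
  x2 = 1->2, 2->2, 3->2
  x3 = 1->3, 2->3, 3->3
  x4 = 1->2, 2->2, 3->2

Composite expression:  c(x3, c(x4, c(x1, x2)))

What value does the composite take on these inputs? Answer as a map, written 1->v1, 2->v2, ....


1->3, 2->3, 3->3


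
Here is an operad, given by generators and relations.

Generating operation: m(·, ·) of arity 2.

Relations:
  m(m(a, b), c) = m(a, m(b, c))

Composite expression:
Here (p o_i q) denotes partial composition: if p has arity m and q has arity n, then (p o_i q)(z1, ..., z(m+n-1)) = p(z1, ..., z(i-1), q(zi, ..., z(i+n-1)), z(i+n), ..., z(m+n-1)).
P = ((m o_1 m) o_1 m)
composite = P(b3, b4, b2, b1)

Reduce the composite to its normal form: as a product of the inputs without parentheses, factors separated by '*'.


Under associativity of m, the answer is the b's in reading order.
m(b3, b4) linearizes to b3 * b4
m(m(b3, b4), b2) linearizes to b3 * b4 * b2
m(m(m(b3, b4), b2), b1) linearizes to b3 * b4 * b2 * b1

b3 * b4 * b2 * b1


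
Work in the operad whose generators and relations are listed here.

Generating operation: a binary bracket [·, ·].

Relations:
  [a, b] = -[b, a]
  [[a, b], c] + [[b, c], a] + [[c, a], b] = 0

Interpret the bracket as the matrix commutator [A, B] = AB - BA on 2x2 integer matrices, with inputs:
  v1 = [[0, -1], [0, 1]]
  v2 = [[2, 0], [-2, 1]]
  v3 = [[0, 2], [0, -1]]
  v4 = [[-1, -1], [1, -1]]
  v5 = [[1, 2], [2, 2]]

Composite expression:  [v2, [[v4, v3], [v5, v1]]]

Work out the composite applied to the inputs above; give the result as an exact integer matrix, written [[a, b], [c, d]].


[[-32, -16], [24, 32]]

[v4, v3] = [[-2, 1], [1, 2]]
[v5, v1] = [[2, 3], [-2, -2]]
[[v4, v3], [v5, v1]] = [[-5, -16], [-4, 5]]
[v2, [[v4, v3], [v5, v1]]] = [[-32, -16], [24, 32]]


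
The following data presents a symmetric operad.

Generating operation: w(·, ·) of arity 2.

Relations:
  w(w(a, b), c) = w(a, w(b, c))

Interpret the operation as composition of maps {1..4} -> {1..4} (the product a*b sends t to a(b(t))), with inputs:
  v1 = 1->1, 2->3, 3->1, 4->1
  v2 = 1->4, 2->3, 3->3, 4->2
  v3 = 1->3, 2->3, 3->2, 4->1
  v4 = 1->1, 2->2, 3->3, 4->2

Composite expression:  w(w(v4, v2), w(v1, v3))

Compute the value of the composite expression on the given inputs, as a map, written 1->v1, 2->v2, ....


w(v4, v2) = 1->2, 2->3, 3->3, 4->2
w(v1, v3) = 1->1, 2->1, 3->3, 4->1
w(w(v4, v2), w(v1, v3)) = 1->2, 2->2, 3->3, 4->2

1->2, 2->2, 3->3, 4->2


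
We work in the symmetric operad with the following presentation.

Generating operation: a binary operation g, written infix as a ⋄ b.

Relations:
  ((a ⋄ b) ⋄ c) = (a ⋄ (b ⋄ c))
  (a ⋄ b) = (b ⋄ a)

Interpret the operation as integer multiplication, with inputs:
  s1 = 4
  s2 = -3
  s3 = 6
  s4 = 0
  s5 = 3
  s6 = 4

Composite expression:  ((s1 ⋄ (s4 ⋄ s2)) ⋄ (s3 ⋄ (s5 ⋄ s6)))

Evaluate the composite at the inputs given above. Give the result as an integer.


0

(s4 ⋄ s2) = 0
(s1 ⋄ (s4 ⋄ s2)) = 0
(s5 ⋄ s6) = 12
(s3 ⋄ (s5 ⋄ s6)) = 72
((s1 ⋄ (s4 ⋄ s2)) ⋄ (s3 ⋄ (s5 ⋄ s6))) = 0


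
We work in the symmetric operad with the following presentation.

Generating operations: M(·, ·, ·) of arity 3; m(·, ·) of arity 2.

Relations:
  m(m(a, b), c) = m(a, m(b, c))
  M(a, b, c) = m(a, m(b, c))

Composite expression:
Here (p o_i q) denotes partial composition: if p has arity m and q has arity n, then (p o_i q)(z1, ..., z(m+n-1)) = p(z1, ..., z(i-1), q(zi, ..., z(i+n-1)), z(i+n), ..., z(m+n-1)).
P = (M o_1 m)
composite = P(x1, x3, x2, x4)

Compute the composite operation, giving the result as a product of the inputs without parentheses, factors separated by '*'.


Key point: M is associative — brackets drop, the x-order remains.
m(x1, x3) linearizes to x1 * x3
M(m(x1, x3), x2, x4) linearizes to x1 * x3 * x2 * x4

x1 * x3 * x2 * x4


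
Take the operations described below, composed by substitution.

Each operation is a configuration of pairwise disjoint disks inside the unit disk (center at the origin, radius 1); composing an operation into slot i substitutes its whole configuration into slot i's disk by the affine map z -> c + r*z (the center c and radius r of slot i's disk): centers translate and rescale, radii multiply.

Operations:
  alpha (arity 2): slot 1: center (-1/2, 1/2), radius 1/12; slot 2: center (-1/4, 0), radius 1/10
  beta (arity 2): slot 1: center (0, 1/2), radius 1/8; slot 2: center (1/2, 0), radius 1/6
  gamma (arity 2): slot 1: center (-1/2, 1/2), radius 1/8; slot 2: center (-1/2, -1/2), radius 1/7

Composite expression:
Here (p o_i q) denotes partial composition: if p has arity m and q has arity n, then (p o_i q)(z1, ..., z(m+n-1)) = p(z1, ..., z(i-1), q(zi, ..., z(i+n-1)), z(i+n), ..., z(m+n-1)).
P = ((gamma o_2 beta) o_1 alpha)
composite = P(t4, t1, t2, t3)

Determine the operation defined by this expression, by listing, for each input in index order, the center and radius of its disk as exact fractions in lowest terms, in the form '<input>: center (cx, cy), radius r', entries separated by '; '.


t1: center (-17/32, 1/2), radius 1/80; t2: center (-1/2, -3/7), radius 1/56; t3: center (-3/7, -1/2), radius 1/42; t4: center (-9/16, 9/16), radius 1/96


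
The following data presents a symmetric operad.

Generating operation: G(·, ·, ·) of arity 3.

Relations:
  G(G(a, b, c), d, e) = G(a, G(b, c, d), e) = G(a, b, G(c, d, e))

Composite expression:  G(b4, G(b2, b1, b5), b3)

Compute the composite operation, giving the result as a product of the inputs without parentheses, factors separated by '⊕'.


b4 ⊕ b2 ⊕ b1 ⊕ b5 ⊕ b3


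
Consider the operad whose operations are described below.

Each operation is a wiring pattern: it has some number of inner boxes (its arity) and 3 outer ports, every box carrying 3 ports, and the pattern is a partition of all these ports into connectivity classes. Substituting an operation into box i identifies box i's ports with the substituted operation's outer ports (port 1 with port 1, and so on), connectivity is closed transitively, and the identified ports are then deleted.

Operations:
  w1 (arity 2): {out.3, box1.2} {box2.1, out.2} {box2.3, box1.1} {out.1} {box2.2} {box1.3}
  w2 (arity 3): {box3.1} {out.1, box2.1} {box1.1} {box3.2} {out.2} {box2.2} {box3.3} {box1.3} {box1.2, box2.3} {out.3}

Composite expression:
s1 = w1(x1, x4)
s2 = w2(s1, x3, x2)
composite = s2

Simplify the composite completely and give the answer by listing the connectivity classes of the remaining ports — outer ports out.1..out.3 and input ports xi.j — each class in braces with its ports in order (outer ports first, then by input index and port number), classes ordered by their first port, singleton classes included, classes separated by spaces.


{out.1, x3.1} {out.2} {out.3} {x1.1, x4.3} {x1.2} {x1.3} {x2.1} {x2.2} {x2.3} {x3.2} {x3.3, x4.1} {x4.2}

Connectivity passes through glued w2-boundaries; trace each wire chain.
through w1, on inputs (x1, x4): {out.1} {out.2, x4.1} {out.3, x1.2} {x1.1, x4.3} {x1.3} {x4.2} (out.j = stage outer ports)
through w2, on inputs (x1, x4, x3, x2): {out.1, x3.1} {out.2} {out.3} {x1.1, x4.3} {x1.2} {x1.3} {x2.1} {x2.2} {x2.3} {x3.2} {x3.3, x4.1} {x4.2} (out.j = stage outer ports)


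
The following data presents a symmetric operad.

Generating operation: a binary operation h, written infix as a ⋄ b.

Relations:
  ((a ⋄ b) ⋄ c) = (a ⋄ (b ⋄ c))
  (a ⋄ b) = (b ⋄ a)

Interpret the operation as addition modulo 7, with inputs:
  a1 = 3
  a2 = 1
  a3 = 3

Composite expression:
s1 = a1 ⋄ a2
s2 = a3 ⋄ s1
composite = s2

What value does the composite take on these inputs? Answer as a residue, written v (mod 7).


0 (mod 7)

(a1 ⋄ a2) = 4
(a3 ⋄ (a1 ⋄ a2)) = 0


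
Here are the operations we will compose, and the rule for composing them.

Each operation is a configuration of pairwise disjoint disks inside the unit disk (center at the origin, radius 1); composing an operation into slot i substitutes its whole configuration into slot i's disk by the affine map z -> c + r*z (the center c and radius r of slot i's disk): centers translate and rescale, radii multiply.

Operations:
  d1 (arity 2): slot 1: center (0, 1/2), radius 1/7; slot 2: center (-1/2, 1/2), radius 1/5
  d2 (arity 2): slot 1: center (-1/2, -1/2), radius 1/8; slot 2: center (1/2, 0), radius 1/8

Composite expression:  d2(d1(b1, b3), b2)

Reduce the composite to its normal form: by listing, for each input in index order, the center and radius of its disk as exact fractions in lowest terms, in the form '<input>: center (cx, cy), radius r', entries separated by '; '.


b1: center (-1/2, -7/16), radius 1/56; b2: center (1/2, 0), radius 1/8; b3: center (-9/16, -7/16), radius 1/40

Nesting under d2 composes maps z -> c + r*z down each b-path.
b1 passes through 2 substitutions, ending at center (-1/2, -7/16), radius 1/56
b3 passes through 2 substitutions, ending at center (-9/16, -7/16), radius 1/40
b2 passes through 1 substitution, ending at center (1/2, 0), radius 1/8


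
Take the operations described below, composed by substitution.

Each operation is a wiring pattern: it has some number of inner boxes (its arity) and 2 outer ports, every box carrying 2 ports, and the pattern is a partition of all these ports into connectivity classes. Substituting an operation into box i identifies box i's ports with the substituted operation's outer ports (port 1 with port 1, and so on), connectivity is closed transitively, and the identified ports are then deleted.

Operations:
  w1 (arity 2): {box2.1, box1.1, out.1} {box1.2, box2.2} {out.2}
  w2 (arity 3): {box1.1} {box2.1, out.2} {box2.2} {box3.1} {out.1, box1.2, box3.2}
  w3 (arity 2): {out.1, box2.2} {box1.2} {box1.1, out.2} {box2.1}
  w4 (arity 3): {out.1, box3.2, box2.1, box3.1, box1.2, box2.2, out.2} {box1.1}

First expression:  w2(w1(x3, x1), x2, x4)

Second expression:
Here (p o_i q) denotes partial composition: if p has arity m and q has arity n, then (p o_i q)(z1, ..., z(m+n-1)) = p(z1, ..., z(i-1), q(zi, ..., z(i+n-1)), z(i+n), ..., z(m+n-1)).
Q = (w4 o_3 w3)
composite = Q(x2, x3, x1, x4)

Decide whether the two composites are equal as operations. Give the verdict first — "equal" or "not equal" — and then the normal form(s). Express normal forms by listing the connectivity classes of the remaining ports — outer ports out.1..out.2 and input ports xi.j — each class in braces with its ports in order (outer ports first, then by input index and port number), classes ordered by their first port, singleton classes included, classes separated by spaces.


not equal: they reduce to {out.1, x4.2} {out.2, x2.1} {x1.1, x3.1} {x1.2, x3.2} {x2.2} {x4.1} and {out.1, out.2, x1.1, x2.2, x3.1, x3.2, x4.2} {x1.2} {x2.1} {x4.1}

The first expression, normalized: {out.1, x4.2} {out.2, x2.1} {x1.1, x3.1} {x1.2, x3.2} {x2.2} {x4.1}
The second expression, normalized: {out.1, out.2, x1.1, x2.2, x3.1, x3.2, x4.2} {x1.2} {x2.1} {x4.1}
Distinct normal forms: not equal.


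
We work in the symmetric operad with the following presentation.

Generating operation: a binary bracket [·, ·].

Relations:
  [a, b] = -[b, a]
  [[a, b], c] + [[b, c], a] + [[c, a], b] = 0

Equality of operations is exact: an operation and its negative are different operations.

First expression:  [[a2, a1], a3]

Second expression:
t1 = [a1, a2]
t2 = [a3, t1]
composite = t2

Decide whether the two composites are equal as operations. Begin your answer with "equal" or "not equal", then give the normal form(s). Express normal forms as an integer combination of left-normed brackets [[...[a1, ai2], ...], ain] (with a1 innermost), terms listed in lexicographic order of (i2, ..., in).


equal: each reduces to -[[a1, a2], a3]
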